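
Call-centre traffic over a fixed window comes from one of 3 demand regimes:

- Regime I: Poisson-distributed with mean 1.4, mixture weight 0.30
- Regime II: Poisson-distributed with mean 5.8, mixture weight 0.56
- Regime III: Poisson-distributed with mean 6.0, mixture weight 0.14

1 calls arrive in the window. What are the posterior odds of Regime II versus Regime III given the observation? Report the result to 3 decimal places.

4.723

Only the two components matter; the odds are (π_i f_i(x)) / (π_j f_j(x)).
Evaluate each component's likelihood at the observed value:
  L_I = e^(−1.4)·1.4^1/1! = 0.345236
  L_II = e^(−5.8)·5.8^1/1! = 0.0175598
  L_III = e^(−6.0)·6.0^1/1! = 0.0148725
0.0098335 / 0.00208215 ≈ 4.723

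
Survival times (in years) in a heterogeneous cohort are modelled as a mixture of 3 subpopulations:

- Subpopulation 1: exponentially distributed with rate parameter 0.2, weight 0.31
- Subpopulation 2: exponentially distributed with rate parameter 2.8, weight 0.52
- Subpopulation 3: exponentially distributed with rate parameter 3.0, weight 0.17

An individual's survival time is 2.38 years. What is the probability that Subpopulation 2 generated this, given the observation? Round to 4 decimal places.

The responsibility of component k is P(Z=k) f_k(x) divided by Σ_j P(Z=j) f_j(x).
Exponential densities:
  p_1 = 0.2·e^(−0.2·2.38) = 0.2·e^(−0.4760) = 0.124253
  p_2 = 2.8·e^(−2.8·2.38) = 2.8·e^(−6.6640) = 0.00357289
  p_3 = 3.0·e^(−3.0·2.38) = 3.0·e^(−7.1400) = 0.00237826
Prior × likelihood for each component:
  P(Z=1)·p_1 = 0.31 × 0.124253 = 0.0385183
  P(Z=2)·p_2 = 0.52 × 0.00357289 = 0.0018579
  P(Z=3)·p_3 = 0.17 × 0.00237826 = 0.000404304
Evidence: 0.0385183 + 0.0018579 + 0.000404304 = 0.0407805
P(Subpopulation 2 | 2.38 years) ≈ 0.0456

0.0456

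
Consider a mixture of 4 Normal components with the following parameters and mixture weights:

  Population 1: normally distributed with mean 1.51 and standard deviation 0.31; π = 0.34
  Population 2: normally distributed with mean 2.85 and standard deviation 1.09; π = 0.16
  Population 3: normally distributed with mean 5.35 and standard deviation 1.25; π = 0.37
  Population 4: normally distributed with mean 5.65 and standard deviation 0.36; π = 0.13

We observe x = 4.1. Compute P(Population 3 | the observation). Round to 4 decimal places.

Posterior ∝ prior × likelihood, so P(k | x) ∝ P(Z=k) f_k(x); normalise over all components.
Normal densities:
  f_1 = (1/(0.31·√(2π)))·exp(−(4.1−1.51)²/(2·0.31²)) = 1.286911·exp(-34.90166) = 8.95257e-16
  f_2 = (1/(1.09·√(2π)))·exp(−(4.1−2.85)²/(2·1.09²)) = 0.366002·exp(-0.65756) = 0.18963
  f_3 = (1/(1.25·√(2π)))·exp(−(4.1−5.35)²/(2·1.25²)) = 0.319154·exp(-0.50000) = 0.193577
  f_4 = (1/(0.36·√(2π)))·exp(−(4.1−5.65)²/(2·0.36²)) = 1.108173·exp(-9.26890) = 0.000104514
Prior × likelihood for each component:
  P(Z=1)·f_1 = 0.34 × 8.95257e-16 = 3.04387e-16
  P(Z=2)·f_2 = 0.16 × 0.18963 = 0.0303409
  P(Z=3)·f_3 = 0.37 × 0.193577 = 0.0716233
  P(Z=4)·f_4 = 0.13 × 0.000104514 = 1.35868e-05
Marginal: 3.04387e-16 + 0.0303409 + 0.0716233 + 1.35868e-05 = 0.101978
P(Population 3 | the observation) ≈ 0.7023

0.7023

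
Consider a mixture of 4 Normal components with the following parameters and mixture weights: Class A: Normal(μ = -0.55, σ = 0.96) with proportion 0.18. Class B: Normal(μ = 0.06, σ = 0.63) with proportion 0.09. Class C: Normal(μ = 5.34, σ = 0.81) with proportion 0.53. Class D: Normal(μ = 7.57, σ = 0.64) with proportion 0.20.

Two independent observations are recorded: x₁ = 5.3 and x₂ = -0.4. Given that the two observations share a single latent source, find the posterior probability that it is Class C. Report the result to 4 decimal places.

Apply Bayes' rule: the posterior for each component is proportional to its prior times its likelihood at x.
Since both observations come from the same component, the likelihood for component k is f_k(x₁)·f_k(x₂).
  p_A = [(1/(0.96·√(2π)))·exp(−(5.3−-0.55)²/(2·0.96²)) = 0.415565·exp(-18.56689) = 3.59037e-09] × [0.410523] = 1.47393e-09
  p_B = [(1/(0.63·√(2π)))·exp(−(5.3−0.06)²/(2·0.63²)) = 0.633242·exp(-34.59007) = 6.01578e-16] × [0.485067] = 2.91805e-16
  p_C = [(1/(0.81·√(2π)))·exp(−(5.3−5.34)²/(2·0.81²)) = 0.492521·exp(-0.00122) = 0.491921] × [6.13574e-12] = 3.0183e-12
  p_D = [(1/(0.64·√(2π)))·exp(−(5.3−7.57)²/(2·0.64²)) = 0.623347·exp(-6.29016) = 0.00115597] × [1.31664e-34] = 1.522e-37
Prior × likelihood for each component:
  π_A·p_A = 0.18 × 1.47393e-09 = 2.65307e-10
  π_B·p_B = 0.09 × 2.91805e-16 = 2.62625e-17
  π_C·p_C = 0.53 × 3.0183e-12 = 1.5997e-12
  π_D·p_D = 0.20 × 1.522e-37 = 3.04399e-38
Normaliser: 2.65307e-10 + 2.62625e-17 + 1.5997e-12 + 3.04399e-38 = 2.66907e-10
Responsibility of Class C: 1.5997e-12 / 2.66907e-10 ≈ 0.0060

0.0060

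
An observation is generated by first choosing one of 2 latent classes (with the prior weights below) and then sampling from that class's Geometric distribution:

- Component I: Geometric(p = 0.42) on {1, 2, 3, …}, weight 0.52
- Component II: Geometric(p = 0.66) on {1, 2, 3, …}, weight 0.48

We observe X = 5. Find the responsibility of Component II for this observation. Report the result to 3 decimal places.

0.146

The responsibility of component k is π_k f_k(x) divided by Σ_j π_j f_j(x).
Evaluate each component's likelihood at the observed value:
  p_I = 0.42·(1−0.42)^4 = 0.42·0.113165 = 0.0475293
  p_II = 0.66·(1−0.66)^4 = 0.66·0.0133634 = 0.00881982
Multiply by the mixture weights:
  π_I·p_I = 0.52 × 0.0475293 = 0.0247152
  π_II·p_II = 0.48 × 0.00881982 = 0.00423351
Marginal: 0.0247152 + 0.00423351 = 0.0289487
P(Component II | data) = 0.00423351 / 0.0289487 ≈ 0.146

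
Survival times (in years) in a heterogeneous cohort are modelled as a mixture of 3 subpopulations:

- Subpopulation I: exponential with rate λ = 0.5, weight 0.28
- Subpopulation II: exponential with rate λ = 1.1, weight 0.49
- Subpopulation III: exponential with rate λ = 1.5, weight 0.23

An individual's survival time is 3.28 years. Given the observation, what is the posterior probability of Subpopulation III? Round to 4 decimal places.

0.0569

By Bayes' theorem, P(k | x) = π_k f_k(x) / Σ_j π_j f_j(x).
Component likelihoods at x = 3.28 years:
  p_I = 0.09699
  p_II = 0.0298166
  p_III = 0.0109487
Weight by the priors:
  π_I·p_I = 0.28 × 0.09699 = 0.0271572
  π_II·p_II = 0.49 × 0.0298166 = 0.0146101
  π_III·p_III = 0.23 × 0.0109487 = 0.0025182
Sum: 0.0271572 + 0.0146101 + 0.0025182 = 0.0442855
Responsibility of Subpopulation III: 0.0025182 / 0.0442855 ≈ 0.0569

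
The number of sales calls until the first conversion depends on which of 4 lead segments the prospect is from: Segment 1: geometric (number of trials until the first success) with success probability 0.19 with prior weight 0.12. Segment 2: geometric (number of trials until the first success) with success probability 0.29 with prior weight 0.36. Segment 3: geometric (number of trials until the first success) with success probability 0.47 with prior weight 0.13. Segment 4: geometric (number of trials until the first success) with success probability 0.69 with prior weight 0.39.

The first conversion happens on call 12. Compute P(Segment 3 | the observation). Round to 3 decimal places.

0.012

The responsibility of component k is w_k f_k(x) divided by Σ_j w_j f_j(x).
Component likelihoods at x = 12:
  p_1 = 0.19·(1−0.19)^11 = 0.19·0.0984771 = 0.0187106
  p_2 = 0.29·(1−0.29)^11 = 0.29·0.0231122 = 0.00670255
  p_3 = 0.47·(1−0.47)^11 = 0.47·0.000926904 = 0.000435645
  p_4 = 0.69·(1−0.69)^11 = 0.69·2.54085e-06 = 1.75318e-06
Weight by the priors:
  w_1·p_1 = 0.12 × 0.0187106 = 0.00224528
  w_2·p_2 = 0.36 × 0.00670255 = 0.00241292
  w_3·p_3 = 0.13 × 0.000435645 = 5.66338e-05
  w_4·p_4 = 0.39 × 1.75318e-06 = 6.83742e-07
Sum: 0.00224528 + 0.00241292 + 5.66338e-05 + 6.83742e-07 = 0.00471551
Responsibility of Segment 3: 5.66338e-05 / 0.00471551 ≈ 0.012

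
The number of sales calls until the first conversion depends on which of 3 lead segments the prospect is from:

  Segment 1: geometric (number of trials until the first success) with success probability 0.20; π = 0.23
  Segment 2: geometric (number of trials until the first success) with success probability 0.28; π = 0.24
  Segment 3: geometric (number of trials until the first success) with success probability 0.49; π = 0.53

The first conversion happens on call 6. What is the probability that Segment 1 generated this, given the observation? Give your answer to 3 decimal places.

P(component k | x) = w_k·f_k(x) / marginal(x), where marginal(x) = Σ_j w_j·f_j(x).
Evaluate each component's likelihood at the observed value:
  f_1 = 0.20·(1−0.20)^5 = 0.20·0.32768 = 0.065536
  f_2 = 0.28·(1−0.28)^5 = 0.28·0.193492 = 0.0541777
  f_3 = 0.49·(1−0.49)^5 = 0.49·0.0345025 = 0.0169062
Prior × likelihood for each component:
  w_1·f_1 = 0.23 × 0.065536 = 0.0150733
  w_2·f_2 = 0.24 × 0.0541777 = 0.0130026
  w_3·f_3 = 0.53 × 0.0169062 = 0.00896031
Marginal: 0.0150733 + 0.0130026 + 0.00896031 = 0.0370362
P(Segment 1 | the observation) ≈ 0.407

0.407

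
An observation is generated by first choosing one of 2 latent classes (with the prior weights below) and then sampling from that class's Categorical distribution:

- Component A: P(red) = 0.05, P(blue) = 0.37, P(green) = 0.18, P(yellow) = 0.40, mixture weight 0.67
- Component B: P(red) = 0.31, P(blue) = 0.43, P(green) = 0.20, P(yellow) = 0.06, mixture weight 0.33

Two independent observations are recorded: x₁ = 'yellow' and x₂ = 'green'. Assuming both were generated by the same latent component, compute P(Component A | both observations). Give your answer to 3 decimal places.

P(component k | x) = w_k·f_k(x) / marginal(x), where marginal(x) = Σ_j w_j·f_j(x).
Since both observations come from the same component, the likelihood for component k is f_k(x₁)·f_k(x₂).
  p_A = [0.4] × [0.18] = 0.072
  p_B = [0.06] × [0.2] = 0.012
Multiply by the mixture weights:
  w_A·p_A = 0.67 × 0.072 = 0.04824
  w_B·p_B = 0.33 × 0.012 = 0.00396
Marginal: 0.04824 + 0.00396 = 0.0522
Responsibility of Component A: 0.04824 / 0.0522 ≈ 0.924

0.924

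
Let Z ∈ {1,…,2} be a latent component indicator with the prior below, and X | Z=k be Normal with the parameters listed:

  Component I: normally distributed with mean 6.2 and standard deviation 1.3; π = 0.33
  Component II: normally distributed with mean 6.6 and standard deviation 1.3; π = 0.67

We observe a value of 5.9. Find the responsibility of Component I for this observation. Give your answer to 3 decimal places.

0.357

By Bayes' theorem, P(k | x) = π_k f_k(x) / Σ_j π_j f_j(x).
Evaluate each component's likelihood at the observed value:
  L_I = (1/(1.3·√(2π)))·exp(−(5.9−6.2)²/(2·1.3²)) = 0.306879·exp(-0.02663) = 0.298815
  L_II = (1/(1.3·√(2π)))·exp(−(5.9−6.6)²/(2·1.3²)) = 0.306879·exp(-0.14497) = 0.265465
Multiply by the mixture weights:
  π_I·L_I = 0.33 × 0.298815 = 0.098609
  π_II·L_II = 0.67 × 0.265465 = 0.177861
Denominator: 0.098609 + 0.177861 = 0.27647
P(Component I | data) ≈ 0.357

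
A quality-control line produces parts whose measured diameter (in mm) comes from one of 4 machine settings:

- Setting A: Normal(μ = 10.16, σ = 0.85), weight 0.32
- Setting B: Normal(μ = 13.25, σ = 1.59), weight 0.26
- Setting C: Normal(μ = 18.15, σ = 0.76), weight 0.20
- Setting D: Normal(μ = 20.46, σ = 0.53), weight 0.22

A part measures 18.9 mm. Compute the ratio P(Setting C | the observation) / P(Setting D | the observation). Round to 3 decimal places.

29.640

Only the two components matter; the odds are (π_i f_i(x)) / (π_j f_j(x)).
Component likelihoods at x = 18.9 mm:
  p_A = 5.16669e-24
  p_B = 0.000454547
  p_C = 0.322572
  p_D = 0.00989376
Odds = (0.20/0.22) × (0.322572/0.00989376) = 0.909091 × 32.6035 ≈ 29.640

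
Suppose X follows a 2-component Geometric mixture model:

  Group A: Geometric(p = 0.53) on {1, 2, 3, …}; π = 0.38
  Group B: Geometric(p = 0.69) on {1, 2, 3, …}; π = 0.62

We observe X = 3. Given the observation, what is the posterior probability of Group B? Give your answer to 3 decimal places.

The responsibility of component k is P(Z=k) f_k(x) divided by Σ_j P(Z=j) f_j(x).
Geometric probabilities:
  f_A = 0.117077
  f_B = 0.066309
Prior × likelihood for each component:
  P(Z=A)·f_A = 0.38 × 0.117077 = 0.0444893
  P(Z=B)·f_B = 0.62 × 0.066309 = 0.0411116
Denominator: 0.0444893 + 0.0411116 = 0.0856008
So the posterior for Group B is 0.0411116 / 0.0856008 ≈ 0.480.

0.480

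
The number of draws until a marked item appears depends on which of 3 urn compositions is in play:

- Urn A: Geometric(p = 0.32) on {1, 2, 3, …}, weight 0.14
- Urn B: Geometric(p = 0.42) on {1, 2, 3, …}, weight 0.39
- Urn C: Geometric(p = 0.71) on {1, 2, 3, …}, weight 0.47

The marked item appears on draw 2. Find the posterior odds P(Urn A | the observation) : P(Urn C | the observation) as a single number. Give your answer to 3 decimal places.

Only the two components matter; the odds are (π_i f_i(x)) / (π_j f_j(x)).
Geometric probabilities:
  L_A = 0.32·(1−0.32)^1 = 0.32·0.68 = 0.2176
  L_B = 0.42·(1−0.42)^1 = 0.42·0.58 = 0.2436
  L_C = 0.71·(1−0.71)^1 = 0.71·0.29 = 0.2059
0.030464 / 0.096773 ≈ 0.315

0.315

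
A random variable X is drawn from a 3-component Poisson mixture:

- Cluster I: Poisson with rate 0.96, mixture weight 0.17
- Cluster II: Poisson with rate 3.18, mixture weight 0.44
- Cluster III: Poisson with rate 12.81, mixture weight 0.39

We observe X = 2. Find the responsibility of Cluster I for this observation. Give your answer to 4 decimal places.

0.2447

Apply Bayes' rule: the posterior for each component is proportional to its prior times its likelihood at x.
Component likelihoods at x = 2:
  f_I = e^(−0.96)·0.96^2/2! = 0.176437
  f_II = e^(−3.18)·3.18^2/2! = 0.210265
  f_III = e^(−12.81)·12.81^2/2! = 0.000224262
Prior × likelihood for each component:
  w_I·f_I = 0.17 × 0.176437 = 0.0299943
  w_II·f_II = 0.44 × 0.210265 = 0.0925168
  w_III·f_III = 0.39 × 0.000224262 = 8.74622e-05
Denominator: 0.0299943 + 0.0925168 + 8.74622e-05 = 0.122599
P(Cluster I | 2) = 0.0299943 / 0.122599 ≈ 0.2447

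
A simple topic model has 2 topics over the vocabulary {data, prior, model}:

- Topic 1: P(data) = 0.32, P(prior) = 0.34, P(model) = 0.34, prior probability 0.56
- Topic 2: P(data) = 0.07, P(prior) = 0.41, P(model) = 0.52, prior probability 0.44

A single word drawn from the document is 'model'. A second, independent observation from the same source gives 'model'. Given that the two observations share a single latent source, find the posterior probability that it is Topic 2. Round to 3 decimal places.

0.648

By Bayes' theorem, P(k | x) = π_k f_k(x) / Σ_j π_j f_j(x).
Since both observations come from the same component, the likelihood for component k is f_k(x₁)·f_k(x₂).
  f_1 = [P(model | comp) = 0.34] × [0.34] = 0.1156
  f_2 = [P(model | comp) = 0.52] × [0.52] = 0.2704
Prior × likelihood for each component:
  π_1·f_1 = 0.56 × 0.1156 = 0.064736
  π_2·f_2 = 0.44 × 0.2704 = 0.118976
Evidence: 0.064736 + 0.118976 = 0.183712
P(Topic 2 | x) ≈ 0.648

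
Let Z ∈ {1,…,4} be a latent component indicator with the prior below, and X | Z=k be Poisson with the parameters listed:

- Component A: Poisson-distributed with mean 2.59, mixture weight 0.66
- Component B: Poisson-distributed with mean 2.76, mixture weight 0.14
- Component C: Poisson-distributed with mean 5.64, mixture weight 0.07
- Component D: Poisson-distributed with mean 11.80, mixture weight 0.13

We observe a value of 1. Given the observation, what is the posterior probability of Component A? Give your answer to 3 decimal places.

0.832

By Bayes' theorem, P(k | x) = π_k f_k(x) / Σ_j π_j f_j(x).
Poisson probabilities:
  p_A = e^(−2.59)·2.59^1/1! = 0.194302
  p_B = e^(−2.76)·2.76^1/1! = 0.174685
  p_C = e^(−5.64)·5.64^1/1! = 0.0200382
  p_D = e^(−11.80)·11.80^1/1! = 8.85538e-05
Multiply by the mixture weights:
  π_A·p_A = 0.66 × 0.194302 = 0.128239
  π_B·p_B = 0.14 × 0.174685 = 0.0244559
  π_C·p_C = 0.07 × 0.0200382 = 0.00140267
  π_D·p_D = 0.13 × 8.85538e-05 = 1.1512e-05
Sum: 0.128239 + 0.0244559 + 0.00140267 + 1.1512e-05 = 0.154109
P(Component A | x) = 0.128239 / 0.154109 ≈ 0.832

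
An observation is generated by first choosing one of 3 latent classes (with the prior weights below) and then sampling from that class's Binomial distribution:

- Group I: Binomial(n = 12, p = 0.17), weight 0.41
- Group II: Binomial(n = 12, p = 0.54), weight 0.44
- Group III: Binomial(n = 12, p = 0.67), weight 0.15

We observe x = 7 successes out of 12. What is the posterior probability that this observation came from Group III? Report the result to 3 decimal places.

0.226

By Bayes' theorem, P(k | x) = π_k f_k(x) / Σ_j π_j f_j(x).
Binomial probabilities:
  p_I = C(12,7)·0.17^7·0.83^5 = 792·4.10339e-06·0.393904 = 0.00128014
  p_II = C(12,7)·0.54^7·0.46^5 = 792·0.0133893·0.0205963 = 0.218409
  p_III = C(12,7)·0.67^7·0.33^5 = 792·0.0606071·0.00391354 = 0.187853
Weight by the priors:
  π_I·p_I = 0.41 × 0.00128014 = 0.000524858
  π_II·p_II = 0.44 × 0.218409 = 0.0961
  π_III·p_III = 0.15 × 0.187853 = 0.028178
Normaliser: 0.000524858 + 0.0961 + 0.028178 = 0.124803
P(Group III | data) ≈ 0.226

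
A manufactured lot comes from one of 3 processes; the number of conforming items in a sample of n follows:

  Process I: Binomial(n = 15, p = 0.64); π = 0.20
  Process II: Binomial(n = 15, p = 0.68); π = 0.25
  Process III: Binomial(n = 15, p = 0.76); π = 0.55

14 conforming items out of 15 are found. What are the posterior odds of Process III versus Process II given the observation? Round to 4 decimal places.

Since P(k|x) ∝ π_k f_k(x), the posterior odds are π_i f_i(x) / (π_j f_j(x)).
Binomial probabilities:
  p_I = 0.0104451
  p_II = 0.0216953
  p_III = 0.0772134
Posterior odds = (π_III·p_III) / (π_II·p_II) = (0.55·0.0772134) / (0.25·0.0216953) = 0.0424674 / 0.00542383 ≈ 7.8298

7.8298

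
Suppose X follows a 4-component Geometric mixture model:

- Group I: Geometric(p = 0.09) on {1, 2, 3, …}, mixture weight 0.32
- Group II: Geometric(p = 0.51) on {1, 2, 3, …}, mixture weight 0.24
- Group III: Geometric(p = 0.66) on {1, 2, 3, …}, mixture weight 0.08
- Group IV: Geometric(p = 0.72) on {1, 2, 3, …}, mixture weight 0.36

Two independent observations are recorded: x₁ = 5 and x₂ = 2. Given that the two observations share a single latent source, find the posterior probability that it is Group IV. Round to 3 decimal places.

0.083

The responsibility of component k is w_k f_k(x) divided by Σ_j w_j f_j(x).
Since both observations come from the same component, the likelihood for component k is f_k(x₁)·f_k(x₂).
  f_I = [0.09·(1−0.09)^4 = 0.09·0.68575 = 0.0617175] × [0.0819] = 0.00505466
  f_II = [0.51·(1−0.51)^4 = 0.51·0.057648 = 0.0294005] × [0.2499] = 0.00734718
  f_III = [0.66·(1−0.66)^4 = 0.66·0.0133634 = 0.00881982] × [0.2244] = 0.00197917
  f_IV = [0.72·(1−0.72)^4 = 0.72·0.00614656 = 0.00442552] × [0.2016] = 0.000892185
Multiply by the mixture weights:
  w_I·f_I = 0.32 × 0.00505466 = 0.00161749
  w_II·f_II = 0.24 × 0.00734718 = 0.00176332
  w_III·f_III = 0.08 × 0.00197917 = 0.000158333
  w_IV·f_IV = 0.36 × 0.000892185 = 0.000321187
Evidence: 0.00161749 + 0.00176332 + 0.000158333 + 0.000321187 = 0.00386033
So the posterior for Group IV is 0.000321187 / 0.00386033 ≈ 0.083.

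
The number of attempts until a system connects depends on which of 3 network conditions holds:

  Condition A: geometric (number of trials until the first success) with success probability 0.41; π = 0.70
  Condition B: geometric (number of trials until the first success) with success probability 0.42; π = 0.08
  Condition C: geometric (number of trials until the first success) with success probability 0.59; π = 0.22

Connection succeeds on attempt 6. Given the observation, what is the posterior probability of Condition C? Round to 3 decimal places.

Apply Bayes' rule: the posterior for each component is proportional to its prior times its likelihood at x.
Component likelihoods at x = 6:
  p_A = 0.0293119
  p_B = 0.027567
  p_C = 0.00683552
Unnormalised posteriors:
  w_A·p_A = 0.70 × 0.0293119 = 0.0205183
  w_B·p_B = 0.08 × 0.027567 = 0.00220536
  w_C·p_C = 0.22 × 0.00683552 = 0.00150381
Evidence: 0.0205183 + 0.00220536 + 0.00150381 = 0.0242275
So the posterior for Condition C is 0.00150381 / 0.0242275 ≈ 0.062.

0.062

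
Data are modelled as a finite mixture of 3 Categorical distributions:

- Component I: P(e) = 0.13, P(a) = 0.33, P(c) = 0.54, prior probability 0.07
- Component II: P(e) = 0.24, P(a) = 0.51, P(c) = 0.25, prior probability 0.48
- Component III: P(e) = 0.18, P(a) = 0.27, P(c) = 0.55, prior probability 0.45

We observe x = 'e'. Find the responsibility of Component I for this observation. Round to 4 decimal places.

The responsibility of component k is π_k f_k(x) divided by Σ_j π_j f_j(x).
Evaluate each component's likelihood at the observed value:
  f_I = P(e | comp) = 0.13
  f_II = P(e | comp) = 0.24
  f_III = P(e | comp) = 0.18
Unnormalised posteriors:
  π_I·f_I = 0.07 × 0.13 = 0.0091
  π_II·f_II = 0.48 × 0.24 = 0.1152
  π_III·f_III = 0.45 × 0.18 = 0.081
Sum: 0.0091 + 0.1152 + 0.081 = 0.2053
P(Component I | the observation) = 0.0091 / 0.2053 ≈ 0.0443

0.0443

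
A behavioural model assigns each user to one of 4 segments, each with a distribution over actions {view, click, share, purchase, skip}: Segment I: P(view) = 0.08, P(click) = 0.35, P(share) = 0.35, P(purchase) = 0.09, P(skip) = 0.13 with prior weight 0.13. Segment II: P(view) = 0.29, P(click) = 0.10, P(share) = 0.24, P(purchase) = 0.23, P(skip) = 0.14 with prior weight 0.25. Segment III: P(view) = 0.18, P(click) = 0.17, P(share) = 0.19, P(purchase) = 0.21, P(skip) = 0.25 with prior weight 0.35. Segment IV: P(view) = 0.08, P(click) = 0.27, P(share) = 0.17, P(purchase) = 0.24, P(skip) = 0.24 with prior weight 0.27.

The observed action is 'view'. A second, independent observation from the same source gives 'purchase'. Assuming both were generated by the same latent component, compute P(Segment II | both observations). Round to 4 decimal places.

0.4629

Apply Bayes' rule: the posterior for each component is proportional to its prior times its likelihood at x.
Since both observations come from the same component, the likelihood for component k is f_k(x₁)·f_k(x₂).
  L_I = [P(view | comp) = 0.08] × [0.09] = 0.0072
  L_II = [P(view | comp) = 0.29] × [0.23] = 0.0667
  L_III = [P(view | comp) = 0.18] × [0.21] = 0.0378
  L_IV = [P(view | comp) = 0.08] × [0.24] = 0.0192
Unnormalised posteriors:
  π_I·L_I = 0.13 × 0.0072 = 0.000936
  π_II·L_II = 0.25 × 0.0667 = 0.016675
  π_III·L_III = 0.35 × 0.0378 = 0.01323
  π_IV·L_IV = 0.27 × 0.0192 = 0.005184
Sum: 0.000936 + 0.016675 + 0.01323 + 0.005184 = 0.036025
So the posterior for Segment II is 0.016675 / 0.036025 ≈ 0.4629.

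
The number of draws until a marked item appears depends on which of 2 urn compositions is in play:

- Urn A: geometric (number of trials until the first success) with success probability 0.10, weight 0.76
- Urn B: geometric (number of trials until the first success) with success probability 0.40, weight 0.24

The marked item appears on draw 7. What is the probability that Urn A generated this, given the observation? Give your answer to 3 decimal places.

0.900

Apply Bayes' rule: the posterior for each component is proportional to its prior times its likelihood at x.
Geometric probabilities:
  f_A = 0.10·(1−0.10)^6 = 0.10·0.531441 = 0.0531441
  f_B = 0.40·(1−0.40)^6 = 0.40·0.046656 = 0.0186624
Prior × likelihood for each component:
  w_A·f_A = 0.76 × 0.0531441 = 0.0403895
  w_B·f_B = 0.24 × 0.0186624 = 0.00447898
Denominator: 0.0403895 + 0.00447898 = 0.0448685
So the posterior for Urn A is 0.0403895 / 0.0448685 ≈ 0.900.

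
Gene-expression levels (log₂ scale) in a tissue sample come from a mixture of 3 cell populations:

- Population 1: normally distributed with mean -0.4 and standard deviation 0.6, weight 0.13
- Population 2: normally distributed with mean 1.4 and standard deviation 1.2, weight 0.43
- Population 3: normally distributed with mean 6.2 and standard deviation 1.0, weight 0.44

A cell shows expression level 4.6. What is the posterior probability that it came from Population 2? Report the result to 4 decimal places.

By Bayes' theorem, P(k | x) = π_k f_k(x) / Σ_j π_j f_j(x).
Normal densities:
  p_1 = 5.53464e-16
  p_2 = 0.00949666
  p_3 = 0.110921
Prior × likelihood for each component:
  π_1·p_1 = 0.13 × 5.53464e-16 = 7.19503e-17
  π_2·p_2 = 0.43 × 0.00949666 = 0.00408356
  π_3·p_3 = 0.44 × 0.110921 = 0.0488052
Denominator: 7.19503e-17 + 0.00408356 + 0.0488052 = 0.0528887
So the posterior for Population 2 is 0.00408356 / 0.0528887 ≈ 0.0772.

0.0772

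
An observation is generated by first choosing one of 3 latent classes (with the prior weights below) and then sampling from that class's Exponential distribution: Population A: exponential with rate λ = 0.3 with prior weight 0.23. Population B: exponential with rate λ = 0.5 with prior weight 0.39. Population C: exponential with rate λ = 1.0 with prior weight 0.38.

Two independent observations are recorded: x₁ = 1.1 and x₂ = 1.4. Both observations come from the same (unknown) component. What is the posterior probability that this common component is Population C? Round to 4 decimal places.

Apply Bayes' rule: the posterior for each component is proportional to its prior times its likelihood at x.
Since both observations come from the same component, the likelihood for component k is f_k(x₁)·f_k(x₂).
  p_A = [0.215677] × [0.197114] = 0.042513
  p_B = [0.288475] × [0.248293] = 0.0716262
  p_C = [0.332871] × [0.246597] = 0.082085
Multiply by the mixture weights:
  π_A·p_A = 0.23 × 0.042513 = 0.00977799
  π_B·p_B = 0.39 × 0.0716262 = 0.0279342
  π_C·p_C = 0.38 × 0.082085 = 0.0311923
Marginal: 0.00977799 + 0.0279342 + 0.0311923 = 0.0689045
P(Population C | x₁, x₂) = 0.0311923 / 0.0689045 ≈ 0.4527

0.4527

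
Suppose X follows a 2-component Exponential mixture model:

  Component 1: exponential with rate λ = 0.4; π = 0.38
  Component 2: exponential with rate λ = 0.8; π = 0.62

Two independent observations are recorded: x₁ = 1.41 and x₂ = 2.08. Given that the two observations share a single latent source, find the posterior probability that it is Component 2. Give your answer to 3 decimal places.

0.618

P(component k | x) = P(Z=k)·f_k(x) / marginal(x), where marginal(x) = Σ_j P(Z=j)·f_j(x).
Since both observations come from the same component, the likelihood for component k is f_k(x₁)·f_k(x₂).
  f_1 = [0.227572] × [0.174071] = 0.0396137
  f_2 = [0.258944] × [0.151504] = 0.039231
Unnormalised posteriors:
  P(Z=1)·f_1 = 0.38 × 0.0396137 = 0.0150532
  P(Z=2)·f_2 = 0.62 × 0.039231 = 0.0243232
Marginal: 0.0150532 + 0.0243232 = 0.0393764
P(Component 2 | x₁, x₂) ≈ 0.618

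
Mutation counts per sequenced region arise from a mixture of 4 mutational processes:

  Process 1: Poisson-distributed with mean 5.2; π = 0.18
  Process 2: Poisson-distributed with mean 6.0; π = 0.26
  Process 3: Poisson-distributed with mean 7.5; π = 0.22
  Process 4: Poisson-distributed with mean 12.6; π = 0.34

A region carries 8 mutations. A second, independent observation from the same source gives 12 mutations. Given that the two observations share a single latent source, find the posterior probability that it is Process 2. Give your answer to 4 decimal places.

0.0863

Apply Bayes' rule: the posterior for each component is proportional to its prior times its likelihood at x.
Since both observations come from the same component, the likelihood for component k is f_k(x₁)·f_k(x₂).
  f_1 = [0.0731434] × [0.00450165] = 0.000329266
  f_2 = [0.103258] × [0.0112645] = 0.00116314
  f_3 = [0.137329] × [0.0365754] = 0.00502285
  f_4 = [0.0531292] × [0.11272] = 0.0059887
Unnormalised posteriors:
  P(Z=1)·f_1 = 0.18 × 0.000329266 = 5.92679e-05
  P(Z=2)·f_2 = 0.26 × 0.00116314 = 0.000302418
  P(Z=3)·f_3 = 0.22 × 0.00502285 = 0.00110503
  P(Z=4)·f_4 = 0.34 × 0.0059887 = 0.00203616
Evidence: 5.92679e-05 + 0.000302418 + 0.00110503 + 0.00203616 = 0.00350287
So the posterior for Process 2 is 0.000302418 / 0.00350287 ≈ 0.0863.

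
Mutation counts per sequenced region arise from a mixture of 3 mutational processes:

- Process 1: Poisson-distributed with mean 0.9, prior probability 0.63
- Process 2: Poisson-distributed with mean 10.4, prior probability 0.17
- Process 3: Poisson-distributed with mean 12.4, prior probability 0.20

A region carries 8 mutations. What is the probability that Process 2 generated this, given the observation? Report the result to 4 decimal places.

0.6059

Apply Bayes' rule: the posterior for each component is proportional to its prior times its likelihood at x.
Poisson probabilities:
  p_1 = e^(−0.9)·0.9^8/8! = 4.34065e-06
  p_2 = e^(−10.4)·10.4^8/8! = 0.103296
  p_3 = e^(−12.4)·12.4^8/8! = 0.0570954
Prior × likelihood for each component:
  π_1·p_1 = 0.63 × 4.34065e-06 = 2.73461e-06
  π_2·p_2 = 0.17 × 0.103296 = 0.0175603
  π_3·p_3 = 0.20 × 0.0570954 = 0.0114191
Normaliser: 2.73461e-06 + 0.0175603 + 0.0114191 = 0.0289821
P(Process 2 | 8 mutations) ≈ 0.6059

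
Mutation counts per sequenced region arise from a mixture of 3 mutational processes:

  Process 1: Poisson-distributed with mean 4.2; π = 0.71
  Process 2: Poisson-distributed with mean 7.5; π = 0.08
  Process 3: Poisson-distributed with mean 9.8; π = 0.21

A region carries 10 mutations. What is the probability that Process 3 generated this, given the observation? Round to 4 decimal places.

0.6882

Apply Bayes' rule: the posterior for each component is proportional to its prior times its likelihood at x.
Component likelihoods at x = 10 mutations:
  L_1 = 0.00705819
  L_2 = 0.0858304
  L_3 = 0.124857
Weight by the priors:
  P(Z=1)·L_1 = 0.71 × 0.00705819 = 0.00501131
  P(Z=2)·L_2 = 0.08 × 0.0858304 = 0.00686643
  P(Z=3)·L_3 = 0.21 × 0.124857 = 0.0262199
Evidence: 0.00501131 + 0.00686643 + 0.0262199 = 0.0380976
So the posterior for Process 3 is 0.0262199 / 0.0380976 ≈ 0.6882.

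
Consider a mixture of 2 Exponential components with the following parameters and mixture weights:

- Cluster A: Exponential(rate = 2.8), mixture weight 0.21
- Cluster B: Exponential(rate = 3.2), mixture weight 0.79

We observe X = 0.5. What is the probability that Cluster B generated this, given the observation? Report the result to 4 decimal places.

Apply Bayes' rule: the posterior for each component is proportional to its prior times its likelihood at x.
Component likelihoods at x = 0.5:
  L_A = 2.8·e^(−2.8·0.5) = 2.8·e^(−1.4000) = 0.690471
  L_B = 3.2·e^(−3.2·0.5) = 3.2·e^(−1.6000) = 0.646069
Multiply by the mixture weights:
  π_A·L_A = 0.21 × 0.690471 = 0.144999
  π_B·L_B = 0.79 × 0.646069 = 0.510394
Denominator: 0.144999 + 0.510394 = 0.655393
P(Cluster B | x) ≈ 0.7788

0.7788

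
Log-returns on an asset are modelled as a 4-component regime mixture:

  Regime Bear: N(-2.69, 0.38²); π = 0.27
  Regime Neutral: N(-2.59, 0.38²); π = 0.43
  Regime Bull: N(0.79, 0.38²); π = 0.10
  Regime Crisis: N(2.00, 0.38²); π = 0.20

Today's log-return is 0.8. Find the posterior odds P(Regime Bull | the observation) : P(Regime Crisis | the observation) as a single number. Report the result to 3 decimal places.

73.161

Posterior odds = (w_i f_i(x)) / (w_j f_j(x)); the normalising sum cancels.
Component likelihoods at x = 0.8:
  p_Bear = (1/(0.38·√(2π)))·exp(−(0.8−-2.69)²/(2·0.38²)) = 1.049848·exp(-42.17486) = 5.06777e-19
  p_Neutral = (1/(0.38·√(2π)))·exp(−(0.8−-2.59)²/(2·0.38²)) = 1.049848·exp(-39.79259) = 5.48813e-18
  p_Bull = (1/(0.38·√(2π)))·exp(−(0.8−0.79)²/(2·0.38²)) = 1.049848·exp(-0.00035) = 1.04948
  p_Crisis = (1/(0.38·√(2π)))·exp(−(0.8−2.00)²/(2·0.38²)) = 1.049848·exp(-4.98615) = 0.00717248
Posterior odds = (w_Bull·p_Bull) / (w_Crisis·p_Crisis) = (0.10·1.04948) / (0.20·0.00717248) = 0.104948 / 0.0014345 ≈ 73.161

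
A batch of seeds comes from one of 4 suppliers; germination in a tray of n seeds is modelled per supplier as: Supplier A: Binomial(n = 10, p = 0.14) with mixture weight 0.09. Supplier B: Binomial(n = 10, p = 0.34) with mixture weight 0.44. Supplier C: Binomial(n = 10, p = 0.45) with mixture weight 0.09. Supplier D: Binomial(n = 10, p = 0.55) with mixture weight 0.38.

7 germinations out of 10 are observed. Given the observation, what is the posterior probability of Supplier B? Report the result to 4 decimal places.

By Bayes' theorem, P(k | x) = π_k f_k(x) / Σ_j π_j f_j(x).
Component likelihoods at x = 7 germinations out of 10:
  p_A = C(10,7)·0.14^7·0.86^3 = 120·1.05414e-06·0.636056 = 8.04587e-05
  p_B = C(10,7)·0.34^7·0.66^3 = 120·0.000525234·0.287496 = 0.0181203
  p_C = C(10,7)·0.45^7·0.55^3 = 120·0.00373669·0.166375 = 0.0746031
  p_D = C(10,7)·0.55^7·0.45^3 = 120·0.0152244·0.091125 = 0.166478
Unnormalised posteriors:
  π_A·p_A = 0.09 × 8.04587e-05 = 7.24128e-06
  π_B·p_B = 0.44 × 0.0181203 = 0.00797293
  π_C·p_C = 0.09 × 0.0746031 = 0.00671428
  π_D·p_D = 0.38 × 0.166478 = 0.0632618
Denominator: 7.24128e-06 + 0.00797293 + 0.00671428 + 0.0632618 = 0.0779562
P(Supplier B | 7 germinations out of 10) ≈ 0.1023

0.1023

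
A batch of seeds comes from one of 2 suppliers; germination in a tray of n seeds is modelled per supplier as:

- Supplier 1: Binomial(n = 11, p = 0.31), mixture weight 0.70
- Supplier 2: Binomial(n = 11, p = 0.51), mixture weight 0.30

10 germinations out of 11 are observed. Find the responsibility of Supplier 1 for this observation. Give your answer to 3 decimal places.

0.022

By Bayes' theorem, P(k | x) = π_k f_k(x) / Σ_j π_j f_j(x).
Evaluate each component's likelihood at the observed value:
  p_1 = 6.22098e-05
  p_2 = 0.00641639
Prior × likelihood for each component:
  π_1·p_1 = 0.70 × 6.22098e-05 = 4.35469e-05
  π_2·p_2 = 0.30 × 0.00641639 = 0.00192492
Normaliser: 4.35469e-05 + 0.00192492 = 0.00196846
P(Supplier 1 | x) = 4.35469e-05 / 0.00196846 ≈ 0.022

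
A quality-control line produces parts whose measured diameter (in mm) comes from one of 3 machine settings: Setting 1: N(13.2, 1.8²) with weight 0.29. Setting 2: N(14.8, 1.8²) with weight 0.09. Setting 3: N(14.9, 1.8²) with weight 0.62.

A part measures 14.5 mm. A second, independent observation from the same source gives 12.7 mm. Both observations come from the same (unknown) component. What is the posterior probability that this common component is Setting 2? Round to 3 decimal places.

0.082

P(component k | x) = π_k·f_k(x) / marginal(x), where marginal(x) = Σ_j π_j·f_j(x).
Since both observations come from the same component, the likelihood for component k is f_k(x₁)·f_k(x₂).
  p_1 = [(1/(1.8·√(2π)))·exp(−(14.5−13.2)²/(2·1.8²)) = 0.221635·exp(-0.26080) = 0.170755] × [0.213247] = 0.0364129
  p_2 = [(1/(1.8·√(2π)))·exp(−(14.5−14.8)²/(2·1.8²)) = 0.221635·exp(-0.01389) = 0.218578] × [0.112221] = 0.0245291
  p_3 = [(1/(1.8·√(2π)))·exp(−(14.5−14.9)²/(2·1.8²)) = 0.221635·exp(-0.02469) = 0.216229] × [0.105016] = 0.0227076
Weight by the priors:
  π_1·p_1 = 0.29 × 0.0364129 = 0.0105597
  π_2·p_2 = 0.09 × 0.0245291 = 0.00220762
  π_3·p_3 = 0.62 × 0.0227076 = 0.0140787
Evidence: 0.0105597 + 0.00220762 + 0.0140787 = 0.0268461
Responsibility of Setting 2: 0.00220762 / 0.0268461 ≈ 0.082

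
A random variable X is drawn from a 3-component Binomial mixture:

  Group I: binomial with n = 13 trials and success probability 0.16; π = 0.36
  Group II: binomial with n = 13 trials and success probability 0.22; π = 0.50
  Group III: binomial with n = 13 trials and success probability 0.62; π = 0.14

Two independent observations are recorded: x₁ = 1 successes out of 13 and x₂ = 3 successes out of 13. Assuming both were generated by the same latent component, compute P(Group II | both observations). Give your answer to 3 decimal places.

0.493

Apply Bayes' rule: the posterior for each component is proportional to its prior times its likelihood at x.
Since both observations come from the same component, the likelihood for component k is f_k(x₁)·f_k(x₂).
  L_I = [C(13,1)·0.16^1·0.84^12 = 13·0.16·0.12341 = 0.256693] × [0.204889] = 0.0525937
  L_II = [C(13,1)·0.22^1·0.78^12 = 13·0.22·0.0507149 = 0.145045] × [0.253852] = 0.0368198
  L_III = [C(13,1)·0.62^1·0.38^12 = 13·0.62·9.06574e-06 = 7.30698e-05] × [0.00427934] = 3.12691e-07
Unnormalised posteriors:
  w_I·L_I = 0.36 × 0.0525937 = 0.0189337
  w_II·L_II = 0.50 × 0.0368198 = 0.0184099
  w_III·L_III = 0.14 × 3.12691e-07 = 4.37767e-08
Sum: 0.0189337 + 0.0184099 + 4.37767e-08 = 0.0373437
So the posterior for Group II is 0.0184099 / 0.0373437 ≈ 0.493.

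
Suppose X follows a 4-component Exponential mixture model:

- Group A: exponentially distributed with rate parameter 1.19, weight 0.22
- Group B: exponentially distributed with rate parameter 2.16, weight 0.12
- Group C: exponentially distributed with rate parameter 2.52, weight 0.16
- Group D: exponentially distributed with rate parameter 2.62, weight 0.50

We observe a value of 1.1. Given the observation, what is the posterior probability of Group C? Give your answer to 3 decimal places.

Posterior ∝ prior × likelihood, so P(k | x) ∝ w_k f_k(x); normalise over all components.
Component likelihoods at x = 1.1:
  f_A = 0.321407
  f_B = 0.20071
  f_C = 0.157593
  f_D = 0.146779
Prior × likelihood for each component:
  w_A·f_A = 0.22 × 0.321407 = 0.0707096
  w_B·f_B = 0.12 × 0.20071 = 0.0240853
  w_C·f_C = 0.16 × 0.157593 = 0.0252148
  w_D·f_D = 0.50 × 0.146779 = 0.0733896
Marginal: 0.0707096 + 0.0240853 + 0.0252148 + 0.0733896 = 0.193399
So the posterior for Group C is 0.0252148 / 0.193399 ≈ 0.130.

0.130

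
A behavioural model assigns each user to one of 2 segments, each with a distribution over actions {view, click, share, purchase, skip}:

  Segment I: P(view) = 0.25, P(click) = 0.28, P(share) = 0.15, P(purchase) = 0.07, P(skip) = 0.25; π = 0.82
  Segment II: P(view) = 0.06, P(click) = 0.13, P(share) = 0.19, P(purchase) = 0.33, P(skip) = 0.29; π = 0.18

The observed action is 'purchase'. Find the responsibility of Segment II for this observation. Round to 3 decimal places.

0.509

Posterior ∝ prior × likelihood, so P(k | x) ∝ π_k f_k(x); normalise over all components.
Component likelihoods at x = 'purchase':
  p_I = P(purchase | comp) = 0.07
  p_II = P(purchase | comp) = 0.33
Weight by the priors:
  π_I·p_I = 0.82 × 0.07 = 0.0574
  π_II·p_II = 0.18 × 0.33 = 0.0594
Denominator: 0.0574 + 0.0594 = 0.1168
P(Segment II | data) ≈ 0.509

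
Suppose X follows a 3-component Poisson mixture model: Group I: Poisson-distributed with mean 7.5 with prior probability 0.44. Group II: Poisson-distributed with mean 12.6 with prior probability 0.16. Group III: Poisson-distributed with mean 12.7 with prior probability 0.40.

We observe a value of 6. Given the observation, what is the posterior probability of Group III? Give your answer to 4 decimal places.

The responsibility of component k is P(Z=k) f_k(x) divided by Σ_j P(Z=j) f_j(x).
Poisson probabilities:
  p_I = 0.136718
  p_II = 0.0187405
  p_III = 0.0177807
Weight by the priors:
  P(Z=I)·p_I = 0.44 × 0.136718 = 0.060156
  P(Z=II)·p_II = 0.16 × 0.0187405 = 0.00299847
  P(Z=III)·p_III = 0.40 × 0.0177807 = 0.0071123
Denominator: 0.060156 + 0.00299847 + 0.0071123 = 0.0702668
So the posterior for Group III is 0.0071123 / 0.0702668 ≈ 0.1012.

0.1012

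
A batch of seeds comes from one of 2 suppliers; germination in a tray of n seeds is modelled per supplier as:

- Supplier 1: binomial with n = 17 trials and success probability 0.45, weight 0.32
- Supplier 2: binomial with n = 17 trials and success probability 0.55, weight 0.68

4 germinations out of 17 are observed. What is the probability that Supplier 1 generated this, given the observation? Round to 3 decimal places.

0.741

Apply Bayes' rule: the posterior for each component is proportional to its prior times its likelihood at x.
Component likelihoods at x = 4 germinations out of 17:
  f_1 = 0.0411284
  f_2 = 0.00675757
Multiply by the mixture weights:
  π_1·f_1 = 0.32 × 0.0411284 = 0.0131611
  π_2·f_2 = 0.68 × 0.00675757 = 0.00459515
Sum: 0.0131611 + 0.00459515 = 0.0177562
So the posterior for Supplier 1 is 0.0131611 / 0.0177562 ≈ 0.741.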